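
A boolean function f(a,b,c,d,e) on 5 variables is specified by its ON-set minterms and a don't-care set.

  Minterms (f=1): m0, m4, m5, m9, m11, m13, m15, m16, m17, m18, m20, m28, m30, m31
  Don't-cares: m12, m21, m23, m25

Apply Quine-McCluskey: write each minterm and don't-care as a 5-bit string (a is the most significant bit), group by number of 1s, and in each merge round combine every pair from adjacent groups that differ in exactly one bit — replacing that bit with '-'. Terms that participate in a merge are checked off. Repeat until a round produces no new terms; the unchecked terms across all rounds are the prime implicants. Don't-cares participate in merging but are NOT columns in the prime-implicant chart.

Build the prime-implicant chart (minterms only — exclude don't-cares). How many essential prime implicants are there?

Round 0: 00000✓ 00100✓ 00101✓ 01001✓ 01011✓ 01100✓ 01101✓ 01111✓ 10000✓ 10001✓ 10010✓ 10100✓ 10101✓ 10111✓ 11001✓ 11100✓ 11110✓ 11111✓
Round 1: -0000✓ -0100✓ -0101✓ -1001 -1100✓ -1111 0-100✓ 0-101✓ 00-00✓ 0010-✓ 01-01✓ 01-11✓ 010-1✓ 011-1✓ 0110-✓ 1-001 1-100✓ 1-111 10-00✓ 10-01✓ 100-0 1000-✓ 101-1 1010-✓ 111-0 1111-
Round 2: --100 -0-00 -010- 0-10- 01--1 10-0-
PIs = {--100, -0-00, -010-, -1001, -1111, 0-10-, 01--1, 1-001, 1-111, 10-0-, 100-0, 101-1, 111-0, 1111-}
Coverage chart:
  m0: -0-00 ←essential
  m4: --100,-0-00,-010-,0-10-
  m5: -010-,0-10-
  m9: -1001,01--1
  m11: 01--1 ←essential
  m13: 0-10-,01--1
  m15: -1111,01--1
  m16: -0-00,10-0-,100-0
  m17: 1-001,10-0-
  m18: 100-0 ←essential
  m20: --100,-0-00,-010-,10-0-
  m28: --100,111-0
  m30: 111-0,1111-
  m31: -1111,1-111,1111-
Essential: -0-00, 01--1, 100-0

3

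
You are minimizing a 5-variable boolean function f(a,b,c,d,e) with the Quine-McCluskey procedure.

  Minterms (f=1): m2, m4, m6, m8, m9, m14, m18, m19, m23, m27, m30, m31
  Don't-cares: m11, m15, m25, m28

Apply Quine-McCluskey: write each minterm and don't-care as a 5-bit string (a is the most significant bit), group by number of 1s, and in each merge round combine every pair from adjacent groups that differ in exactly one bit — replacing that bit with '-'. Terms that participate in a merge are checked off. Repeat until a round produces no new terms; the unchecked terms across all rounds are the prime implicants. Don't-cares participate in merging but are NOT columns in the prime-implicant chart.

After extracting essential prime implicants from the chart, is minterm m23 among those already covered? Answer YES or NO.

Round 0: 00010✓ 00100✓ 00110✓ 01000✓ 01001✓ 01011✓ 01110✓ 01111✓ 10010✓ 10011✓ 10111✓ 11001✓ 11011✓ 11100✓ 11110✓ 11111✓
Round 1: -0010 -1001✓ -1011✓ -1110✓ -1111✓ 0-110 00-10 001-0 01-11✓ 010-1✓ 0100- 0111-✓ 1-011✓ 1-111✓ 10-11✓ 1001- 11-11✓ 110-1✓ 111-0 1111-✓
Round 2: -1-11 -10-1 -111- 1--11
PIs = {-0010, -1-11, -10-1, -111-, 0-110, 00-10, 001-0, 0100-, 1--11, 1001-, 111-0}
Coverage chart:
  m2: -0010,00-10
  m4: 001-0 ←essential
  m6: 0-110,00-10,001-0
  m8: 0100- ←essential
  m9: -10-1,0100-
  m14: -111-,0-110
  m18: -0010,1001-
  m19: 1--11,1001-
  m23: 1--11 ←essential
  m27: -1-11,-10-1,1--11
  m30: -111-,111-0
  m31: -1-11,-111-,1--11
Essential: 001-0, 0100-, 1--11

YES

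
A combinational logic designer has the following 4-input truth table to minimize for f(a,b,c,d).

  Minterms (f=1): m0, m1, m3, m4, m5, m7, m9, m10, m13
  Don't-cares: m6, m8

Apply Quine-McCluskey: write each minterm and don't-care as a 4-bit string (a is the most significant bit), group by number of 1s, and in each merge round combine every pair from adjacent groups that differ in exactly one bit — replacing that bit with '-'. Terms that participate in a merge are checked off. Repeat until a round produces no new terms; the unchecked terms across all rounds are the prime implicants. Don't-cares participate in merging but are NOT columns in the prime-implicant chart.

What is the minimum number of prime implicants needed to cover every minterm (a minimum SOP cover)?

4

[col 0] 0000*, 0001*, 0011*, 0100*, 0101*, 0110*, 0111*, 1000*, 1001*, 1010*, 1101*
[col 1] -000*, -001*, -101*, 0-00*, 0-01*, 0-11*, 00-1*, 000-*, 01-0*, 01-1*, 010-*, 011-*, 1-01*, 10-0, 100-*
[col 2] --01, -00-, 0--1, 0-0-, 01--
Prime implicants: --01, -00-, 0--1, 0-0-, 01--, 10-0
PI chart (minterm → PIs covering it):
  0 | -00-,0-0-
  1 | --01,-00-,0--1,0-0-
  3 | 0--1  (sole → essential)
  4 | 0-0-,01--
  5 | --01,0--1,0-0-,01--
  7 | 0--1,01--
  9 | --01,-00-
  10 | 10-0  (sole → essential)
  13 | --01  (sole → essential)
Essential prime implicants: --01, 0--1, 10-0
Petrick residual → 0-0-
Minimum SOP uses 4 PIs: c'd + a'd + a'c' + ab'd'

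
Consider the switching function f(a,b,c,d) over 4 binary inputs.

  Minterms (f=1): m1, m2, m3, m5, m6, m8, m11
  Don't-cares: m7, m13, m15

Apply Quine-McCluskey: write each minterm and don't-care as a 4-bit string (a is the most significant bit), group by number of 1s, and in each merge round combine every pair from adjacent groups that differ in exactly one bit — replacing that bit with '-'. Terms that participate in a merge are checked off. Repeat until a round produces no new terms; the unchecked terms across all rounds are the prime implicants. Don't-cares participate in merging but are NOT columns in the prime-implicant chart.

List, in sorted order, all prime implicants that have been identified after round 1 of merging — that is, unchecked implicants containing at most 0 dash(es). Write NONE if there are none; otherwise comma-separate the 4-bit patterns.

1000

[col 0] 0001*, 0010*, 0011*, 0101*, 0110*, 0111*, 1000, 1011*, 1101*, 1111*
[col 1] -011*, -101*, -111*, 0-01*, 0-10*, 0-11*, 00-1*, 001-*, 01-1*, 011-*, 1-11*, 11-1*
[col 2] --11, -1-1, 0--1, 0-1-
Prime implicants: --11, -1-1, 0--1, 0-1-, 1000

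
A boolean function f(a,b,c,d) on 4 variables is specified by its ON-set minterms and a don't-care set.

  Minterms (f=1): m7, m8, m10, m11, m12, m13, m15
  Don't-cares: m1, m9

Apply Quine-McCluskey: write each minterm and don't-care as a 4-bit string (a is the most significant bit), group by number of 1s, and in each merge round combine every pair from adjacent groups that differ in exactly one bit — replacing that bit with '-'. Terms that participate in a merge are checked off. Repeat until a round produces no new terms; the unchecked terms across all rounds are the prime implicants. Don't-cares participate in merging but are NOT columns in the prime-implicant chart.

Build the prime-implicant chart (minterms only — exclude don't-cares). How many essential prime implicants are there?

3

Round 0: 0001✓ 0111✓ 1000✓ 1001✓ 1010✓ 1011✓ 1100✓ 1101✓ 1111✓
Round 1: -001 -111 1-00✓ 1-01✓ 1-11✓ 10-0✓ 10-1✓ 100-✓ 101-✓ 11-1✓ 110-✓
Round 2: 1--1 1-0- 10--
PIs = {-001, -111, 1--1, 1-0-, 10--}
Coverage chart:
  m7: -111 ←essential
  m8: 1-0-,10--
  m10: 10-- ←essential
  m11: 1--1,10--
  m12: 1-0- ←essential
  m13: 1--1,1-0-
  m15: -111,1--1
Essential: -111, 1-0-, 10--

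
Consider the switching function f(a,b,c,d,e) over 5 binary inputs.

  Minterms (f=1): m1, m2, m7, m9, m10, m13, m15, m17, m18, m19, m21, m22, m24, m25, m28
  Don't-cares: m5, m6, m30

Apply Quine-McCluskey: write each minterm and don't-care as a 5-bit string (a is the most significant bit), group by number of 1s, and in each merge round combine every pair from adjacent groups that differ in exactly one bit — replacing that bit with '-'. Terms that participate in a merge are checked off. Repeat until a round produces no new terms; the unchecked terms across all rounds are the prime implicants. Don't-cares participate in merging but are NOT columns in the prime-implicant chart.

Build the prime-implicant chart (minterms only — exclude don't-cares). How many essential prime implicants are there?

3

size-2^0 implicants → 00001(✓)  00010(✓)  00101(✓)  00110(✓)  00111(✓)  01001(✓)  01010(✓)  01101(✓)  01111(✓)  10001(✓)  10010(✓)  10011(✓)  10101(✓)  10110(✓)  11000(✓)  11001(✓)  11100(✓)  11110(✓)
size-2^1 implicants → -0001(✓)  -0010(✓)  -0101(✓)  -0110(✓)  -1001(✓)  0-001(✓)  0-010  0-101(✓)  0-111(✓)  00-01(✓)  00-10(✓)  001-1(✓)  0011-  01-01(✓)  011-1(✓)  1-001(✓)  1-110  10-01(✓)  10-10(✓)  100-1  1001-  11-00  1100-  111-0
size-2^2 implicants → --001  -0-01  -0-10  0--01  0-1-1
Unchecked terms (primes): --001, -0-01, -0-10, 0--01, 0-010, 0-1-1, 0011-, 1-110, 100-1, 1001-, 11-00, 1100-, 111-0
Minterm coverage:
  m1 ⊆ --001,-0-01,0--01
  m2 ⊆ -0-10,0-010
  m7 ⊆ 0-1-1,0011-
  m9 ⊆ --001,0--01
  m10 ⊆ 0-010 [E]
  m13 ⊆ 0--01,0-1-1
  m15 ⊆ 0-1-1 [E]
  m17 ⊆ --001,-0-01,100-1
  m18 ⊆ -0-10,1001-
  m19 ⊆ 100-1,1001-
  m21 ⊆ -0-01 [E]
  m22 ⊆ -0-10,1-110
  m24 ⊆ 11-00,1100-
  m25 ⊆ --001,1100-
  m28 ⊆ 11-00,111-0
E = {-0-01, 0-010, 0-1-1}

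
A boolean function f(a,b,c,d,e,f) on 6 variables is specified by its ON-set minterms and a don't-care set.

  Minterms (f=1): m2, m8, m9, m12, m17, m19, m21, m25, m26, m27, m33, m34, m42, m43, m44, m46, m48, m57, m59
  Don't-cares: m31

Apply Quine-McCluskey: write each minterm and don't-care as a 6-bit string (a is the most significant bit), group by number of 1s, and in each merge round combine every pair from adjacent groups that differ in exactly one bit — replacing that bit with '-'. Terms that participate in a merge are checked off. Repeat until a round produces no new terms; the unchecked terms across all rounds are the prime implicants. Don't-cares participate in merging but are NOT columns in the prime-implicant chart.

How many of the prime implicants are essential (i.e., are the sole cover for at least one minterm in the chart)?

7

size-2^0 implicants → 000010(✓)  001000(✓)  001001(✓)  001100(✓)  010001(✓)  010011(✓)  010101(✓)  011001(✓)  011010(✓)  011011(✓)  011111(✓)  100001  100010(✓)  101010(✓)  101011(✓)  101100(✓)  101110(✓)  110000  111001(✓)  111011(✓)
size-2^1 implicants → -00010  -01100  -11001(✓)  -11011(✓)  0-1001  001-00  00100-  01-001(✓)  01-011(✓)  010-01  0100-1(✓)  011-11  0110-1(✓)  01101-  1-1011  10-010  101-10  10101-  1011-0  1110-1(✓)
size-2^2 implicants → -110-1  01-0-1
Unchecked terms (primes): -00010, -01100, -110-1, 0-1001, 001-00, 00100-, 01-0-1, 010-01, 011-11, 01101-, 1-1011, 10-010, 100001, 101-10, 10101-, 1011-0, 110000
Minterm coverage:
  m2 ⊆ -00010 [E]
  m8 ⊆ 001-00,00100-
  m9 ⊆ 0-1001,00100-
  m12 ⊆ -01100,001-00
  m17 ⊆ 01-0-1,010-01
  m19 ⊆ 01-0-1 [E]
  m21 ⊆ 010-01 [E]
  m25 ⊆ -110-1,0-1001,01-0-1
  m26 ⊆ 01101- [E]
  m27 ⊆ -110-1,01-0-1,011-11,01101-
  m33 ⊆ 100001 [E]
  m34 ⊆ -00010,10-010
  m42 ⊆ 10-010,101-10,10101-
  m43 ⊆ 1-1011,10101-
  m44 ⊆ -01100,1011-0
  m46 ⊆ 101-10,1011-0
  m48 ⊆ 110000 [E]
  m57 ⊆ -110-1 [E]
  m59 ⊆ -110-1,1-1011
E = {-00010, -110-1, 01-0-1, 010-01, 01101-, 100001, 110000}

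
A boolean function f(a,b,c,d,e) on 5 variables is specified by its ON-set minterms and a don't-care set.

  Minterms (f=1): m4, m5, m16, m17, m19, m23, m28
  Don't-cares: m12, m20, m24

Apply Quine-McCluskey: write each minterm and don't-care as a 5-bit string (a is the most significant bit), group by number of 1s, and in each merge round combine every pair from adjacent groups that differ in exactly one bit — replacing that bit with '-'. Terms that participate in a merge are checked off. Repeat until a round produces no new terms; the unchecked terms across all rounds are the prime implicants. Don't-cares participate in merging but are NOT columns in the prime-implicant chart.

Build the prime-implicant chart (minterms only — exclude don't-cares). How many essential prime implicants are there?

2

size-2^0 implicants → 00100(✓)  00101(✓)  01100(✓)  10000(✓)  10001(✓)  10011(✓)  10100(✓)  10111(✓)  11000(✓)  11100(✓)
size-2^1 implicants → -0100(✓)  -1100(✓)  0-100(✓)  0010-  1-000(✓)  1-100(✓)  10-00(✓)  10-11  100-1  1000-  11-00(✓)
size-2^2 implicants → --100  1--00
Unchecked terms (primes): --100, 0010-, 1--00, 10-11, 100-1, 1000-
Minterm coverage:
  m4 ⊆ --100,0010-
  m5 ⊆ 0010- [E]
  m16 ⊆ 1--00,1000-
  m17 ⊆ 100-1,1000-
  m19 ⊆ 10-11,100-1
  m23 ⊆ 10-11 [E]
  m28 ⊆ --100,1--00
E = {0010-, 10-11}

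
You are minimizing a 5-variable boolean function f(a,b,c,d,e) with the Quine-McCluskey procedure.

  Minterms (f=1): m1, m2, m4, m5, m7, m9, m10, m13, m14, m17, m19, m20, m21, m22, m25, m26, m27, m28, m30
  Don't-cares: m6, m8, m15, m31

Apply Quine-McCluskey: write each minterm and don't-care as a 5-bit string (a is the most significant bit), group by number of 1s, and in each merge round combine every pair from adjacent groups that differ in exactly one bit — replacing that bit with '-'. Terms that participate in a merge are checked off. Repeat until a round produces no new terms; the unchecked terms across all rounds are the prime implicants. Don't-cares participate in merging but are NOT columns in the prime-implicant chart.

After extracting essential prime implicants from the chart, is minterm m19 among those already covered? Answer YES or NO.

YES

size-2^0 implicants → 00001(✓)  00010(✓)  00100(✓)  00101(✓)  00110(✓)  00111(✓)  01000(✓)  01001(✓)  01010(✓)  01101(✓)  01110(✓)  01111(✓)  10001(✓)  10011(✓)  10100(✓)  10101(✓)  10110(✓)  11001(✓)  11010(✓)  11011(✓)  11100(✓)  11110(✓)  11111(✓)
size-2^1 implicants → -0001(✓)  -0100(✓)  -0101(✓)  -0110(✓)  -1001(✓)  -1010(✓)  -1110(✓)  -1111(✓)  0-001(✓)  0-010(✓)  0-101(✓)  0-110(✓)  0-111(✓)  00-01(✓)  00-10(✓)  001-0(✓)  001-1(✓)  0010-(✓)  0011-(✓)  01-01(✓)  01-10(✓)  010-0  0100-  011-1(✓)  0111-(✓)  1-001(✓)  1-011(✓)  1-100(✓)  1-110(✓)  10-01(✓)  100-1(✓)  101-0(✓)  1010-(✓)  11-10(✓)  11-11(✓)  110-1(✓)  1101-(✓)  111-0(✓)  1111-(✓)
size-2^2 implicants → --001  --110  -0-01  -01-0  -010-  -1-10  -111-  0--01  0--10  0-1-1  0-11-  001--  1-0-1  1-1-0  11-1-
Unchecked terms (primes): --001, --110, -0-01, -01-0, -010-, -1-10, -111-, 0--01, 0--10, 0-1-1, 0-11-, 001--, 010-0, 0100-, 1-0-1, 1-1-0, 11-1-
Minterm coverage:
  m1 ⊆ --001,-0-01,0--01
  m2 ⊆ 0--10 [E]
  m4 ⊆ -01-0,-010-,001--
  m5 ⊆ -0-01,-010-,0--01,0-1-1,001--
  m7 ⊆ 0-1-1,0-11-,001--
  m9 ⊆ --001,0--01,0100-
  m10 ⊆ -1-10,0--10,010-0
  m13 ⊆ 0--01,0-1-1
  m14 ⊆ --110,-1-10,-111-,0--10,0-11-
  m17 ⊆ --001,-0-01,1-0-1
  m19 ⊆ 1-0-1 [E]
  m20 ⊆ -01-0,-010-,1-1-0
  m21 ⊆ -0-01,-010-
  m22 ⊆ --110,-01-0,1-1-0
  m25 ⊆ --001,1-0-1
  m26 ⊆ -1-10,11-1-
  m27 ⊆ 1-0-1,11-1-
  m28 ⊆ 1-1-0 [E]
  m30 ⊆ --110,-1-10,-111-,1-1-0,11-1-
E = {0--10, 1-0-1, 1-1-0}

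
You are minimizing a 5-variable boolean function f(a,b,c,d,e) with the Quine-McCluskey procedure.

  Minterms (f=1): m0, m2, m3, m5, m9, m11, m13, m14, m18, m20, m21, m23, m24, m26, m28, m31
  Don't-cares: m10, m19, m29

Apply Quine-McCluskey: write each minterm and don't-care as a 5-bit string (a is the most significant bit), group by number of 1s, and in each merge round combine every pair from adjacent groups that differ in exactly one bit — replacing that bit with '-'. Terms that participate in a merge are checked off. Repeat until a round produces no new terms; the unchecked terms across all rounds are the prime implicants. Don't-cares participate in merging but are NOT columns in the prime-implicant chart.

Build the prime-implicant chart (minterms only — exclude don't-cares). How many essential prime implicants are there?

5

Round 0: 00000✓ 00010✓ 00011✓ 00101✓ 01001✓ 01010✓ 01011✓ 01101✓ 01110✓ 10010✓ 10011✓ 10100✓ 10101✓ 10111✓ 11000✓ 11010✓ 11100✓ 11101✓ 11111✓
Round 1: -0010✓ -0011✓ -0101✓ -1010✓ -1101✓ 0-010✓ 0-011✓ 0-101✓ 000-0 0001-✓ 01-01 01-10 010-1 0101-✓ 1-010✓ 1-100✓ 1-101✓ 1-111✓ 10-11 1001-✓ 101-1✓ 1010-✓ 11-00 110-0 111-1✓ 1110-✓
Round 2: --010 --101 -001- 0-01- 1-1-1 1-10-
PIs = {--010, --101, -001-, 0-01-, 000-0, 01-01, 01-10, 010-1, 1-1-1, 1-10-, 10-11, 11-00, 110-0}
Coverage chart:
  m0: 000-0 ←essential
  m2: --010,-001-,0-01-,000-0
  m3: -001-,0-01-
  m5: --101 ←essential
  m9: 01-01,010-1
  m11: 0-01-,010-1
  m13: --101,01-01
  m14: 01-10 ←essential
  m18: --010,-001-
  m20: 1-10- ←essential
  m21: --101,1-1-1,1-10-
  m23: 1-1-1,10-11
  m24: 11-00,110-0
  m26: --010,110-0
  m28: 1-10-,11-00
  m31: 1-1-1 ←essential
Essential: --101, 000-0, 01-10, 1-1-1, 1-10-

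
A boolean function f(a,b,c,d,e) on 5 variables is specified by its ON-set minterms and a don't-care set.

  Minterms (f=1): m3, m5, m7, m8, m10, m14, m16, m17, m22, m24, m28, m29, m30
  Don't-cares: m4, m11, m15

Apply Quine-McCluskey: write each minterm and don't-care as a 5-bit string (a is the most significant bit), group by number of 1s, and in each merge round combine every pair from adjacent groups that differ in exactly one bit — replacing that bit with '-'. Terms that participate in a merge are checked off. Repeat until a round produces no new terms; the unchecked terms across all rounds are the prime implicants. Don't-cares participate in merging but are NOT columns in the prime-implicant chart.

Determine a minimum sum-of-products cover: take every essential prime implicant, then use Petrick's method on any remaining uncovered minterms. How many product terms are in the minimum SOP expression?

7

size-2^0 implicants → 00011(✓)  00100(✓)  00101(✓)  00111(✓)  01000(✓)  01010(✓)  01011(✓)  01110(✓)  01111(✓)  10000(✓)  10001(✓)  10110(✓)  11000(✓)  11100(✓)  11101(✓)  11110(✓)
size-2^1 implicants → -1000  -1110  0-011(✓)  0-111(✓)  00-11(✓)  001-1  0010-  01-10(✓)  01-11(✓)  010-0  0101-(✓)  0111-(✓)  1-000  1-110  1000-  11-00  111-0  1110-
size-2^2 implicants → 0--11  01-1-
Unchecked terms (primes): -1000, -1110, 0--11, 001-1, 0010-, 01-1-, 010-0, 1-000, 1-110, 1000-, 11-00, 111-0, 1110-
Minterm coverage:
  m3 ⊆ 0--11 [E]
  m5 ⊆ 001-1,0010-
  m7 ⊆ 0--11,001-1
  m8 ⊆ -1000,010-0
  m10 ⊆ 01-1-,010-0
  m14 ⊆ -1110,01-1-
  m16 ⊆ 1-000,1000-
  m17 ⊆ 1000- [E]
  m22 ⊆ 1-110 [E]
  m24 ⊆ -1000,1-000,11-00
  m28 ⊆ 11-00,111-0,1110-
  m29 ⊆ 1110- [E]
  m30 ⊆ -1110,1-110,111-0
E = {0--11, 1-110, 1000-, 1110-}
Petrick residual → -1000, 001-1, 01-1-
Cover = bc'd'e' + a'de + a'b'ce + a'bd + acde' + ab'c'd' + abcd'  |cover|=7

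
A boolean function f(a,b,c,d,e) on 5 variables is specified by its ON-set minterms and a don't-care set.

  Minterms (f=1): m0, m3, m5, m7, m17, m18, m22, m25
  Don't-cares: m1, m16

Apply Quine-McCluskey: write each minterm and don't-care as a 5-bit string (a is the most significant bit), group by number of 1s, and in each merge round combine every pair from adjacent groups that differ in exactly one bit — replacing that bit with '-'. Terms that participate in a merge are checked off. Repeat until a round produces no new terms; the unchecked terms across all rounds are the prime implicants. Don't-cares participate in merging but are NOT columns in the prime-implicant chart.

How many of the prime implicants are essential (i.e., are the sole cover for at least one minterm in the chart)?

4

Round 0: 00000✓ 00001✓ 00011✓ 00101✓ 00111✓ 10000✓ 10001✓ 10010✓ 10110✓ 11001✓
Round 1: -0000✓ -0001✓ 00-01✓ 00-11✓ 000-1✓ 0000-✓ 001-1✓ 1-001 10-10 100-0 1000-✓
Round 2: -000- 00--1
PIs = {-000-, 00--1, 1-001, 10-10, 100-0}
Coverage chart:
  m0: -000- ←essential
  m3: 00--1 ←essential
  m5: 00--1 ←essential
  m7: 00--1 ←essential
  m17: -000-,1-001
  m18: 10-10,100-0
  m22: 10-10 ←essential
  m25: 1-001 ←essential
Essential: -000-, 00--1, 1-001, 10-10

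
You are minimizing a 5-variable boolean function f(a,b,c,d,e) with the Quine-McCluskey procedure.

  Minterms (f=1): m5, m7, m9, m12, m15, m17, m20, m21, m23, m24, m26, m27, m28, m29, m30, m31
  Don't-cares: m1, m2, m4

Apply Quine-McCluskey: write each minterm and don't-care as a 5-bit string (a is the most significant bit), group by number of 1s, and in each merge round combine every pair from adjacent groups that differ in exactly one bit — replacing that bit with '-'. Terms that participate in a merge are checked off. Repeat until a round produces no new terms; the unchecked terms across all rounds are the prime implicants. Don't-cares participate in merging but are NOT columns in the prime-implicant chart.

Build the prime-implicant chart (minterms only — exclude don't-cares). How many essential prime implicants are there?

6

Round 0: 00001✓ 00010 00100✓ 00101✓ 00111✓ 01001✓ 01100✓ 01111✓ 10001✓ 10100✓ 10101✓ 10111✓ 11000✓ 11010✓ 11011✓ 11100✓ 11101✓ 11110✓ 11111✓
Round 1: -0001✓ -0100✓ -0101✓ -0111✓ -1100✓ -1111✓ 0-001 0-100✓ 0-111✓ 00-01✓ 001-1✓ 0010-✓ 1-100✓ 1-101✓ 1-111✓ 10-01✓ 101-1✓ 1010-✓ 11-00✓ 11-10✓ 11-11✓ 110-0✓ 1101-✓ 111-0✓ 111-1✓ 1110-✓ 1111-✓
Round 2: --100 --111 -0-01 -01-1 -010- 1-1-1 1-10- 11--0 11-1- 111--
PIs = {--100, --111, -0-01, -01-1, -010-, 0-001, 00010, 1-1-1, 1-10-, 11--0, 11-1-, 111--}
Coverage chart:
  m5: -0-01,-01-1,-010-
  m7: --111,-01-1
  m9: 0-001 ←essential
  m12: --100 ←essential
  m15: --111 ←essential
  m17: -0-01 ←essential
  m20: --100,-010-,1-10-
  m21: -0-01,-01-1,-010-,1-1-1,1-10-
  m23: --111,-01-1,1-1-1
  m24: 11--0 ←essential
  m26: 11--0,11-1-
  m27: 11-1- ←essential
  m28: --100,1-10-,11--0,111--
  m29: 1-1-1,1-10-,111--
  m30: 11--0,11-1-,111--
  m31: --111,1-1-1,11-1-,111--
Essential: --100, --111, -0-01, 0-001, 11--0, 11-1-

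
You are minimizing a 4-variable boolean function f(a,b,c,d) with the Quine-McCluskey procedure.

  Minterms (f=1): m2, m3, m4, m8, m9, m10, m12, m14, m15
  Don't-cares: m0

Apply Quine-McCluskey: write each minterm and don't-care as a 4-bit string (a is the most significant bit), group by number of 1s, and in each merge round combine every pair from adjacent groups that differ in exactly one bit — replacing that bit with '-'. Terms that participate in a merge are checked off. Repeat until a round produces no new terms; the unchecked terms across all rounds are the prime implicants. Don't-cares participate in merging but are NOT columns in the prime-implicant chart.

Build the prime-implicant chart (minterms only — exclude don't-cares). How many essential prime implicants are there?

4

size-2^0 implicants → 0000(✓)  0010(✓)  0011(✓)  0100(✓)  1000(✓)  1001(✓)  1010(✓)  1100(✓)  1110(✓)  1111(✓)
size-2^1 implicants → -000(✓)  -010(✓)  -100(✓)  0-00(✓)  00-0(✓)  001-  1-00(✓)  1-10(✓)  10-0(✓)  100-  11-0(✓)  111-
size-2^2 implicants → --00  -0-0  1--0
Unchecked terms (primes): --00, -0-0, 001-, 1--0, 100-, 111-
Minterm coverage:
  m2 ⊆ -0-0,001-
  m3 ⊆ 001- [E]
  m4 ⊆ --00 [E]
  m8 ⊆ --00,-0-0,1--0,100-
  m9 ⊆ 100- [E]
  m10 ⊆ -0-0,1--0
  m12 ⊆ --00,1--0
  m14 ⊆ 1--0,111-
  m15 ⊆ 111- [E]
E = {--00, 001-, 100-, 111-}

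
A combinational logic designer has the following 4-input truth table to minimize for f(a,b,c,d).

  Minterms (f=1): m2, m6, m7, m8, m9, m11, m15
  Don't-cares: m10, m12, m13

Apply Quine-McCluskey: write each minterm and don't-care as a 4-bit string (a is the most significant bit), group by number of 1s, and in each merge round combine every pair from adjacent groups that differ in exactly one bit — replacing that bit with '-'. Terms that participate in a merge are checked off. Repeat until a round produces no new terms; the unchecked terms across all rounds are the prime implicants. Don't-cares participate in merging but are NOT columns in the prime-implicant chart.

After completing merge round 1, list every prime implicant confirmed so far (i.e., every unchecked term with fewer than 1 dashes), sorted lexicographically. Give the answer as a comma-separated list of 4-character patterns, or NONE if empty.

NONE

[col 0] 0010*, 0110*, 0111*, 1000*, 1001*, 1010*, 1011*, 1100*, 1101*, 1111*
[col 1] -010, -111, 0-10, 011-, 1-00*, 1-01*, 1-11*, 10-0*, 10-1*, 100-*, 101-*, 11-1*, 110-*
[col 2] 1--1, 1-0-, 10--
Prime implicants: -010, -111, 0-10, 011-, 1--1, 1-0-, 10--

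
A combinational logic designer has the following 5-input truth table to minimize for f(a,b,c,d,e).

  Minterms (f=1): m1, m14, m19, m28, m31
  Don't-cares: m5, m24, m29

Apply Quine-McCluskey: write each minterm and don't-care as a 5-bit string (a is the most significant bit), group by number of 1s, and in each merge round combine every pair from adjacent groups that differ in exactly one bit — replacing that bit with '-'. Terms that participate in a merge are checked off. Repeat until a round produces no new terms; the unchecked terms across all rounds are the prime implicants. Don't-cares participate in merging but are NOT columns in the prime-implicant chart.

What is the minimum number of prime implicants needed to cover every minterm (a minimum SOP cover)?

size-2^0 implicants → 00001(✓)  00101(✓)  01110  10011  11000(✓)  11100(✓)  11101(✓)  11111(✓)
size-2^1 implicants → 00-01  11-00  111-1  1110-
Unchecked terms (primes): 00-01, 01110, 10011, 11-00, 111-1, 1110-
Minterm coverage:
  m1 ⊆ 00-01 [E]
  m14 ⊆ 01110 [E]
  m19 ⊆ 10011 [E]
  m28 ⊆ 11-00,1110-
  m31 ⊆ 111-1 [E]
E = {00-01, 01110, 10011, 111-1}
Petrick residual → 11-00
Cover = a'b'd'e + a'bcde' + ab'c'de + abd'e' + abce  |cover|=5

5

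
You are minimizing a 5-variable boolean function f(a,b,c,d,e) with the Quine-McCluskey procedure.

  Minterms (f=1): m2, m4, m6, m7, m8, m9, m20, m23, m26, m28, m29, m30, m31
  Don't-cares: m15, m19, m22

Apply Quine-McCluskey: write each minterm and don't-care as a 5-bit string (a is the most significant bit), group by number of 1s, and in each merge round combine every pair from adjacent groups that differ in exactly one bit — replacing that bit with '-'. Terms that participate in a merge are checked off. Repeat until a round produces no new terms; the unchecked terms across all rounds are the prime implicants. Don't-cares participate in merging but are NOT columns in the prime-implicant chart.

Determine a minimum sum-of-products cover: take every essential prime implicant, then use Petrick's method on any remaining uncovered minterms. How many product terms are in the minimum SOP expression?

size-2^0 implicants → 00010(✓)  00100(✓)  00110(✓)  00111(✓)  01000(✓)  01001(✓)  01111(✓)  10011(✓)  10100(✓)  10110(✓)  10111(✓)  11010(✓)  11100(✓)  11101(✓)  11110(✓)  11111(✓)
size-2^1 implicants → -0100(✓)  -0110(✓)  -0111(✓)  -1111(✓)  0-111(✓)  00-10  001-0(✓)  0011-(✓)  0100-  1-100(✓)  1-110(✓)  1-111(✓)  10-11  101-0(✓)  1011-(✓)  11-10  111-0(✓)  111-1(✓)  1110-(✓)  1111-(✓)
size-2^2 implicants → --111  -01-0  -011-  1-1-0  1-11-  111--
Unchecked terms (primes): --111, -01-0, -011-, 00-10, 0100-, 1-1-0, 1-11-, 10-11, 11-10, 111--
Minterm coverage:
  m2 ⊆ 00-10 [E]
  m4 ⊆ -01-0 [E]
  m6 ⊆ -01-0,-011-,00-10
  m7 ⊆ --111,-011-
  m8 ⊆ 0100- [E]
  m9 ⊆ 0100- [E]
  m20 ⊆ -01-0,1-1-0
  m23 ⊆ --111,-011-,1-11-,10-11
  m26 ⊆ 11-10 [E]
  m28 ⊆ 1-1-0,111--
  m29 ⊆ 111-- [E]
  m30 ⊆ 1-1-0,1-11-,11-10,111--
  m31 ⊆ --111,1-11-,111--
E = {-01-0, 00-10, 0100-, 11-10, 111--}
Petrick residual → --111
Cover = cde + b'ce' + a'b'de' + a'bc'd' + abde' + abc  |cover|=6

6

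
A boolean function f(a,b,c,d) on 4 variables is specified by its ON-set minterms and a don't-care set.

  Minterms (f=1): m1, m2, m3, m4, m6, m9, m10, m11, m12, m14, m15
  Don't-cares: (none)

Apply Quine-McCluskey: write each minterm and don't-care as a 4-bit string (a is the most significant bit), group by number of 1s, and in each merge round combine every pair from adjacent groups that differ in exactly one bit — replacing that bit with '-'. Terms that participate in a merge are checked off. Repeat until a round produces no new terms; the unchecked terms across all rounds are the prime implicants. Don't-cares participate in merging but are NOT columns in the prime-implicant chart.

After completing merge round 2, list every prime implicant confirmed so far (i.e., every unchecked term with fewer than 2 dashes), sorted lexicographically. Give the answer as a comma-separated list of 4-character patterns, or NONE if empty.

NONE

size-2^0 implicants → 0001(✓)  0010(✓)  0011(✓)  0100(✓)  0110(✓)  1001(✓)  1010(✓)  1011(✓)  1100(✓)  1110(✓)  1111(✓)
size-2^1 implicants → -001(✓)  -010(✓)  -011(✓)  -100(✓)  -110(✓)  0-10(✓)  00-1(✓)  001-(✓)  01-0(✓)  1-10(✓)  1-11(✓)  10-1(✓)  101-(✓)  11-0(✓)  111-(✓)
size-2^2 implicants → --10  -0-1  -01-  -1-0  1-1-
Unchecked terms (primes): --10, -0-1, -01-, -1-0, 1-1-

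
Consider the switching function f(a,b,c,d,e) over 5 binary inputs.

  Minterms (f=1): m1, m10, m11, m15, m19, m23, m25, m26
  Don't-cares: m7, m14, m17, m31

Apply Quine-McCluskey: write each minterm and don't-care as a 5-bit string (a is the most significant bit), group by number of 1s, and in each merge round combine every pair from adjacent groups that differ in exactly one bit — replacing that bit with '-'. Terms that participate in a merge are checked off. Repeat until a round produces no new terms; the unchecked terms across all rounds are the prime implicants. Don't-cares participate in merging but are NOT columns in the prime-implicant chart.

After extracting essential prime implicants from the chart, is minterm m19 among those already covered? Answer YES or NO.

NO

[col 0] 00001*, 00111*, 01010*, 01011*, 01110*, 01111*, 10001*, 10011*, 10111*, 11001*, 11010*, 11111*
[col 1] -0001, -0111*, -1010, -1111*, 0-111*, 01-10*, 01-11*, 0101-*, 0111-*, 1-001, 1-111*, 10-11, 100-1
[col 2] --111, 01-1-
Prime implicants: --111, -0001, -1010, 01-1-, 1-001, 10-11, 100-1
PI chart (minterm → PIs covering it):
  1 | -0001  (sole → essential)
  10 | -1010,01-1-
  11 | 01-1-  (sole → essential)
  15 | --111,01-1-
  19 | 10-11,100-1
  23 | --111,10-11
  25 | 1-001  (sole → essential)
  26 | -1010  (sole → essential)
Essential prime implicants: -0001, -1010, 01-1-, 1-001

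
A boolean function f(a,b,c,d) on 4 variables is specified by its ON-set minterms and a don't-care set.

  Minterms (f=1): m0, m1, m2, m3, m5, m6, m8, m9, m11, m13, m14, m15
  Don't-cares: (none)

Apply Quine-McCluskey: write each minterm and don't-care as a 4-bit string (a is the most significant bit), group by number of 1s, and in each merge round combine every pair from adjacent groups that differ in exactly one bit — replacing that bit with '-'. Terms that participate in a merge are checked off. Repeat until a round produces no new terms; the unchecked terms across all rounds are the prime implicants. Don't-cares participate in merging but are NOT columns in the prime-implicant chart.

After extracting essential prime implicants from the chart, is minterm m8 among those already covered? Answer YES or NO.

YES

size-2^0 implicants → 0000(✓)  0001(✓)  0010(✓)  0011(✓)  0101(✓)  0110(✓)  1000(✓)  1001(✓)  1011(✓)  1101(✓)  1110(✓)  1111(✓)
size-2^1 implicants → -000(✓)  -001(✓)  -011(✓)  -101(✓)  -110  0-01(✓)  0-10  00-0(✓)  00-1(✓)  000-(✓)  001-(✓)  1-01(✓)  1-11(✓)  10-1(✓)  100-(✓)  11-1(✓)  111-
size-2^2 implicants → --01  -0-1  -00-  00--  1--1
Unchecked terms (primes): --01, -0-1, -00-, -110, 0-10, 00--, 1--1, 111-
Minterm coverage:
  m0 ⊆ -00-,00--
  m1 ⊆ --01,-0-1,-00-,00--
  m2 ⊆ 0-10,00--
  m3 ⊆ -0-1,00--
  m5 ⊆ --01 [E]
  m6 ⊆ -110,0-10
  m8 ⊆ -00- [E]
  m9 ⊆ --01,-0-1,-00-,1--1
  m11 ⊆ -0-1,1--1
  m13 ⊆ --01,1--1
  m14 ⊆ -110,111-
  m15 ⊆ 1--1,111-
E = {--01, -00-}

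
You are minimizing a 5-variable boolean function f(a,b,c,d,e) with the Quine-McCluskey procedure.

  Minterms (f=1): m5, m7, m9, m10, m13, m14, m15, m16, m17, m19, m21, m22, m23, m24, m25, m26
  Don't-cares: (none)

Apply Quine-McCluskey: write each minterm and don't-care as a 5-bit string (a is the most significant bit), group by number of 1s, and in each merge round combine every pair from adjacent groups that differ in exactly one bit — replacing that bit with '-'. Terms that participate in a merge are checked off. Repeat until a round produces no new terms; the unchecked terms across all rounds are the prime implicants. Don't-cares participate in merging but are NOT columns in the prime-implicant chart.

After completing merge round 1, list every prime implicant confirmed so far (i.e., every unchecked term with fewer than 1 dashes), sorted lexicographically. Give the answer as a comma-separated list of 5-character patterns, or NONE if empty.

NONE

Round 0: 00101✓ 00111✓ 01001✓ 01010✓ 01101✓ 01110✓ 01111✓ 10000✓ 10001✓ 10011✓ 10101✓ 10110✓ 10111✓ 11000✓ 11001✓ 11010✓
Round 1: -0101✓ -0111✓ -1001 -1010 0-101✓ 0-111✓ 001-1✓ 01-01 01-10 011-1✓ 0111- 1-000✓ 1-001✓ 10-01✓ 10-11✓ 100-1✓ 1000-✓ 101-1✓ 1011- 110-0 1100-✓
Round 2: -01-1 0-1-1 1-00- 10--1
PIs = {-01-1, -1001, -1010, 0-1-1, 01-01, 01-10, 0111-, 1-00-, 10--1, 1011-, 110-0}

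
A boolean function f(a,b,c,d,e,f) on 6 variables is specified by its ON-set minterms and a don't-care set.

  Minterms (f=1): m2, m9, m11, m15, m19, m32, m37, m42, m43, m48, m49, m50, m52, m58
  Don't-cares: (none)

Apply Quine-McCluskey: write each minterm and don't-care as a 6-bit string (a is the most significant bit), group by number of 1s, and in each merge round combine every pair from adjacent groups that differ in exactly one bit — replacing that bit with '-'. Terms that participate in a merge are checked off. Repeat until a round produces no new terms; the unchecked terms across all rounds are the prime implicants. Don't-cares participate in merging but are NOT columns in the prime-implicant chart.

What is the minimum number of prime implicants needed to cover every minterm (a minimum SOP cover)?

size-2^0 implicants → 000010  001001(✓)  001011(✓)  001111(✓)  010011  100000(✓)  100101  101010(✓)  101011(✓)  110000(✓)  110001(✓)  110010(✓)  110100(✓)  111010(✓)
size-2^1 implicants → -01011  001-11  0010-1  1-0000  1-1010  10101-  11-010  110-00  1100-0  11000-
Unchecked terms (primes): -01011, 000010, 001-11, 0010-1, 010011, 1-0000, 1-1010, 100101, 10101-, 11-010, 110-00, 1100-0, 11000-
Minterm coverage:
  m2 ⊆ 000010 [E]
  m9 ⊆ 0010-1 [E]
  m11 ⊆ -01011,001-11,0010-1
  m15 ⊆ 001-11 [E]
  m19 ⊆ 010011 [E]
  m32 ⊆ 1-0000 [E]
  m37 ⊆ 100101 [E]
  m42 ⊆ 1-1010,10101-
  m43 ⊆ -01011,10101-
  m48 ⊆ 1-0000,110-00,1100-0,11000-
  m49 ⊆ 11000- [E]
  m50 ⊆ 11-010,1100-0
  m52 ⊆ 110-00 [E]
  m58 ⊆ 1-1010,11-010
E = {000010, 001-11, 0010-1, 010011, 1-0000, 100101, 110-00, 11000-}
Petrick residual → 10101-, 11-010
Cover = a'b'c'd'ef' + a'b'cef + a'b'cd'f + a'bc'd'ef + ac'd'e'f' + ab'c'de'f + ab'cd'e + abd'ef' + abc'e'f' + abc'd'e'  |cover|=10

10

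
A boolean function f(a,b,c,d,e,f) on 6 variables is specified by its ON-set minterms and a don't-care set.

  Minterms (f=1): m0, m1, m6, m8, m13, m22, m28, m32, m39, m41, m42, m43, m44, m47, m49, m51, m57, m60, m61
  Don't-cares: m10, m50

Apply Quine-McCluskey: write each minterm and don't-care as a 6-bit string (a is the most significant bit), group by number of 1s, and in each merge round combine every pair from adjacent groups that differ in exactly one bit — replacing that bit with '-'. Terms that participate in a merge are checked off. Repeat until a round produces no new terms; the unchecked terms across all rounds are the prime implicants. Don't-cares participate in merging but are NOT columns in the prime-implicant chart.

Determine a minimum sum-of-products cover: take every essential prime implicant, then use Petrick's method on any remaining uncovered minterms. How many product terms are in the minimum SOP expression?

12

Round 0: 000000✓ 000001✓ 000110✓ 001000✓ 001010✓ 001101 010110✓ 011100✓ 100000✓ 100111✓ 101001✓ 101010✓ 101011✓ 101100✓ 101111✓ 110001✓ 110010✓ 110011✓ 111001✓ 111100✓ 111101✓
Round 1: -00000 -01010 -11100 0-0110 00-000 00000- 0010-0 1-1001 1-1100 10-111 101-11 1010-1 10101- 11-001 1100-1 11001- 111-01 11110-
PIs = {-00000, -01010, -11100, 0-0110, 00-000, 00000-, 0010-0, 001101, 1-1001, 1-1100, 10-111, 101-11, 1010-1, 10101-, 11-001, 1100-1, 11001-, 111-01, 11110-}
Coverage chart:
  m0: -00000,00-000,00000-
  m1: 00000- ←essential
  m6: 0-0110 ←essential
  m8: 00-000,0010-0
  m13: 001101 ←essential
  m22: 0-0110 ←essential
  m28: -11100 ←essential
  m32: -00000 ←essential
  m39: 10-111 ←essential
  m41: 1-1001,1010-1
  m42: -01010,10101-
  m43: 101-11,1010-1,10101-
  m44: 1-1100 ←essential
  m47: 10-111,101-11
  m49: 11-001,1100-1
  m51: 1100-1,11001-
  m57: 1-1001,11-001,111-01
  m60: -11100,1-1100,11110-
  m61: 111-01,11110-
Essential: -00000, -11100, 0-0110, 00000-, 001101, 1-1100, 10-111
Petrick residual → -01010, 00-000, 1010-1, 1100-1, 111-01
Min cover (12 terms): b'c'd'e'f' + b'cd'ef' + bcde'f' + a'c'def' + a'b'd'e'f' + a'b'c'd'e' + a'b'cde'f + acde'f' + ab'def + ab'cd'f + abc'd'f + abce'f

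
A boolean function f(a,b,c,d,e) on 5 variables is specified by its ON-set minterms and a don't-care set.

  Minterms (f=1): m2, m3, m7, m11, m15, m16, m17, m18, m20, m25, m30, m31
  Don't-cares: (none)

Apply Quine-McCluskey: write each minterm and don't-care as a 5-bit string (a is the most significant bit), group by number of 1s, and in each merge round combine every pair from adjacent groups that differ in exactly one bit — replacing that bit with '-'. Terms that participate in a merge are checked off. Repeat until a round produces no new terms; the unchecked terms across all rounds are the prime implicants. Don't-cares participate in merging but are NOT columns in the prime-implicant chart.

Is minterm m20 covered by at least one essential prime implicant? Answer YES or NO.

YES

[col 0] 00010*, 00011*, 00111*, 01011*, 01111*, 10000*, 10001*, 10010*, 10100*, 11001*, 11110*, 11111*
[col 1] -0010, -1111, 0-011*, 0-111*, 00-11*, 0001-, 01-11*, 1-001, 10-00, 100-0, 1000-, 1111-
[col 2] 0--11
Prime implicants: -0010, -1111, 0--11, 0001-, 1-001, 10-00, 100-0, 1000-, 1111-
PI chart (minterm → PIs covering it):
  2 | -0010,0001-
  3 | 0--11,0001-
  7 | 0--11  (sole → essential)
  11 | 0--11  (sole → essential)
  15 | -1111,0--11
  16 | 10-00,100-0,1000-
  17 | 1-001,1000-
  18 | -0010,100-0
  20 | 10-00  (sole → essential)
  25 | 1-001  (sole → essential)
  30 | 1111-  (sole → essential)
  31 | -1111,1111-
Essential prime implicants: 0--11, 1-001, 10-00, 1111-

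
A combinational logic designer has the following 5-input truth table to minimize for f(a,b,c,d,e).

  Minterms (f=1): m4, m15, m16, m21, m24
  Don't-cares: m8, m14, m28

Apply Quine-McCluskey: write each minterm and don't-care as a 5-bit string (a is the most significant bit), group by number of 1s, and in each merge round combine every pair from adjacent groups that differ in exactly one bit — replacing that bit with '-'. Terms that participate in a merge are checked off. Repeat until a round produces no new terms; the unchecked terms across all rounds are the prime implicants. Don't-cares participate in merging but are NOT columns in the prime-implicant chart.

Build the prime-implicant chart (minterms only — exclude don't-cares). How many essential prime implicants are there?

4

[col 0] 00100, 01000*, 01110*, 01111*, 10000*, 10101, 11000*, 11100*
[col 1] -1000, 0111-, 1-000, 11-00
Prime implicants: -1000, 00100, 0111-, 1-000, 10101, 11-00
PI chart (minterm → PIs covering it):
  4 | 00100  (sole → essential)
  15 | 0111-  (sole → essential)
  16 | 1-000  (sole → essential)
  21 | 10101  (sole → essential)
  24 | -1000,1-000,11-00
Essential prime implicants: 00100, 0111-, 1-000, 10101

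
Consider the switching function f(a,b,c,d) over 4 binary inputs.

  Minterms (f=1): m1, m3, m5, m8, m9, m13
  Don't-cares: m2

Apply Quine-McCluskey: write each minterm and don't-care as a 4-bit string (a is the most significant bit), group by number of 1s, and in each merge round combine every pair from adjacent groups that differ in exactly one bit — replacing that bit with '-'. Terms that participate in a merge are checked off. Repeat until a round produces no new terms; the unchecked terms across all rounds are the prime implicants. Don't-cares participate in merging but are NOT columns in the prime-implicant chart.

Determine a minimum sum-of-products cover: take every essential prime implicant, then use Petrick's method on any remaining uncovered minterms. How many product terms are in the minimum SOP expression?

3

[col 0] 0001*, 0010*, 0011*, 0101*, 1000*, 1001*, 1101*
[col 1] -001*, -101*, 0-01*, 00-1, 001-, 1-01*, 100-
[col 2] --01
Prime implicants: --01, 00-1, 001-, 100-
PI chart (minterm → PIs covering it):
  1 | --01,00-1
  3 | 00-1,001-
  5 | --01  (sole → essential)
  8 | 100-  (sole → essential)
  9 | --01,100-
  13 | --01  (sole → essential)
Essential prime implicants: --01, 100-
Petrick residual → 00-1
Minimum SOP uses 3 PIs: c'd + a'b'd + ab'c'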